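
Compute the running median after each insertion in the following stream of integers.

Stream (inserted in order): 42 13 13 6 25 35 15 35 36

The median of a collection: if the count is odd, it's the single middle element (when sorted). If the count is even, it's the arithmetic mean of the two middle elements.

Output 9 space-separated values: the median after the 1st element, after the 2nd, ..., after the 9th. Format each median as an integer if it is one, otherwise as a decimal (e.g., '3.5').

Step 1: insert 42 -> lo=[42] (size 1, max 42) hi=[] (size 0) -> median=42
Step 2: insert 13 -> lo=[13] (size 1, max 13) hi=[42] (size 1, min 42) -> median=27.5
Step 3: insert 13 -> lo=[13, 13] (size 2, max 13) hi=[42] (size 1, min 42) -> median=13
Step 4: insert 6 -> lo=[6, 13] (size 2, max 13) hi=[13, 42] (size 2, min 13) -> median=13
Step 5: insert 25 -> lo=[6, 13, 13] (size 3, max 13) hi=[25, 42] (size 2, min 25) -> median=13
Step 6: insert 35 -> lo=[6, 13, 13] (size 3, max 13) hi=[25, 35, 42] (size 3, min 25) -> median=19
Step 7: insert 15 -> lo=[6, 13, 13, 15] (size 4, max 15) hi=[25, 35, 42] (size 3, min 25) -> median=15
Step 8: insert 35 -> lo=[6, 13, 13, 15] (size 4, max 15) hi=[25, 35, 35, 42] (size 4, min 25) -> median=20
Step 9: insert 36 -> lo=[6, 13, 13, 15, 25] (size 5, max 25) hi=[35, 35, 36, 42] (size 4, min 35) -> median=25

Answer: 42 27.5 13 13 13 19 15 20 25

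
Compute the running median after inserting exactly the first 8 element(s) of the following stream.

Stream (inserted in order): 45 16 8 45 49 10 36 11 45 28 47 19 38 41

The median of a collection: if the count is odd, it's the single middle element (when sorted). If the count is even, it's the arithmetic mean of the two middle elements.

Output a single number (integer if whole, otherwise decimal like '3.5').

Step 1: insert 45 -> lo=[45] (size 1, max 45) hi=[] (size 0) -> median=45
Step 2: insert 16 -> lo=[16] (size 1, max 16) hi=[45] (size 1, min 45) -> median=30.5
Step 3: insert 8 -> lo=[8, 16] (size 2, max 16) hi=[45] (size 1, min 45) -> median=16
Step 4: insert 45 -> lo=[8, 16] (size 2, max 16) hi=[45, 45] (size 2, min 45) -> median=30.5
Step 5: insert 49 -> lo=[8, 16, 45] (size 3, max 45) hi=[45, 49] (size 2, min 45) -> median=45
Step 6: insert 10 -> lo=[8, 10, 16] (size 3, max 16) hi=[45, 45, 49] (size 3, min 45) -> median=30.5
Step 7: insert 36 -> lo=[8, 10, 16, 36] (size 4, max 36) hi=[45, 45, 49] (size 3, min 45) -> median=36
Step 8: insert 11 -> lo=[8, 10, 11, 16] (size 4, max 16) hi=[36, 45, 45, 49] (size 4, min 36) -> median=26

Answer: 26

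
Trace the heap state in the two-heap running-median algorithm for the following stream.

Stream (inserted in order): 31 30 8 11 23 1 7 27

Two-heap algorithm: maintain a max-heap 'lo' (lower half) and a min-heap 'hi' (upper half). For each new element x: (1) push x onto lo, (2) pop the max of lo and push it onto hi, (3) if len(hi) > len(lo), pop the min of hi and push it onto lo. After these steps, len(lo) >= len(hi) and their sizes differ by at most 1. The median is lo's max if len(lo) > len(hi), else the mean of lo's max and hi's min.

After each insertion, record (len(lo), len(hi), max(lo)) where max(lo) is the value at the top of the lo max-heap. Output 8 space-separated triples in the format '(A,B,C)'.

Answer: (1,0,31) (1,1,30) (2,1,30) (2,2,11) (3,2,23) (3,3,11) (4,3,11) (4,4,11)

Derivation:
Step 1: insert 31 -> lo=[31] hi=[] -> (len(lo)=1, len(hi)=0, max(lo)=31)
Step 2: insert 30 -> lo=[30] hi=[31] -> (len(lo)=1, len(hi)=1, max(lo)=30)
Step 3: insert 8 -> lo=[8, 30] hi=[31] -> (len(lo)=2, len(hi)=1, max(lo)=30)
Step 4: insert 11 -> lo=[8, 11] hi=[30, 31] -> (len(lo)=2, len(hi)=2, max(lo)=11)
Step 5: insert 23 -> lo=[8, 11, 23] hi=[30, 31] -> (len(lo)=3, len(hi)=2, max(lo)=23)
Step 6: insert 1 -> lo=[1, 8, 11] hi=[23, 30, 31] -> (len(lo)=3, len(hi)=3, max(lo)=11)
Step 7: insert 7 -> lo=[1, 7, 8, 11] hi=[23, 30, 31] -> (len(lo)=4, len(hi)=3, max(lo)=11)
Step 8: insert 27 -> lo=[1, 7, 8, 11] hi=[23, 27, 30, 31] -> (len(lo)=4, len(hi)=4, max(lo)=11)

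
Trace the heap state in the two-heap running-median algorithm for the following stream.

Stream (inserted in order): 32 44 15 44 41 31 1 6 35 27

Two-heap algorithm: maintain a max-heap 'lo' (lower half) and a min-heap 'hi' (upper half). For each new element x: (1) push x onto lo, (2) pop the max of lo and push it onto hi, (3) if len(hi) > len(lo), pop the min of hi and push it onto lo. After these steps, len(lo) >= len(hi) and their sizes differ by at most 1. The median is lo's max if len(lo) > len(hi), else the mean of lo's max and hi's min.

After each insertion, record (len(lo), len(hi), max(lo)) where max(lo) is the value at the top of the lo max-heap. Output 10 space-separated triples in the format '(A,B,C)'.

Answer: (1,0,32) (1,1,32) (2,1,32) (2,2,32) (3,2,41) (3,3,32) (4,3,32) (4,4,31) (5,4,32) (5,5,31)

Derivation:
Step 1: insert 32 -> lo=[32] hi=[] -> (len(lo)=1, len(hi)=0, max(lo)=32)
Step 2: insert 44 -> lo=[32] hi=[44] -> (len(lo)=1, len(hi)=1, max(lo)=32)
Step 3: insert 15 -> lo=[15, 32] hi=[44] -> (len(lo)=2, len(hi)=1, max(lo)=32)
Step 4: insert 44 -> lo=[15, 32] hi=[44, 44] -> (len(lo)=2, len(hi)=2, max(lo)=32)
Step 5: insert 41 -> lo=[15, 32, 41] hi=[44, 44] -> (len(lo)=3, len(hi)=2, max(lo)=41)
Step 6: insert 31 -> lo=[15, 31, 32] hi=[41, 44, 44] -> (len(lo)=3, len(hi)=3, max(lo)=32)
Step 7: insert 1 -> lo=[1, 15, 31, 32] hi=[41, 44, 44] -> (len(lo)=4, len(hi)=3, max(lo)=32)
Step 8: insert 6 -> lo=[1, 6, 15, 31] hi=[32, 41, 44, 44] -> (len(lo)=4, len(hi)=4, max(lo)=31)
Step 9: insert 35 -> lo=[1, 6, 15, 31, 32] hi=[35, 41, 44, 44] -> (len(lo)=5, len(hi)=4, max(lo)=32)
Step 10: insert 27 -> lo=[1, 6, 15, 27, 31] hi=[32, 35, 41, 44, 44] -> (len(lo)=5, len(hi)=5, max(lo)=31)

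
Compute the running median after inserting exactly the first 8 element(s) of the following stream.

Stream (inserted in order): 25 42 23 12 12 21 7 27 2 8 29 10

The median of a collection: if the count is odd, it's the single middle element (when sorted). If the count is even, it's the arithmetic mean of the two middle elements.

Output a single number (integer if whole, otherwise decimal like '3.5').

Step 1: insert 25 -> lo=[25] (size 1, max 25) hi=[] (size 0) -> median=25
Step 2: insert 42 -> lo=[25] (size 1, max 25) hi=[42] (size 1, min 42) -> median=33.5
Step 3: insert 23 -> lo=[23, 25] (size 2, max 25) hi=[42] (size 1, min 42) -> median=25
Step 4: insert 12 -> lo=[12, 23] (size 2, max 23) hi=[25, 42] (size 2, min 25) -> median=24
Step 5: insert 12 -> lo=[12, 12, 23] (size 3, max 23) hi=[25, 42] (size 2, min 25) -> median=23
Step 6: insert 21 -> lo=[12, 12, 21] (size 3, max 21) hi=[23, 25, 42] (size 3, min 23) -> median=22
Step 7: insert 7 -> lo=[7, 12, 12, 21] (size 4, max 21) hi=[23, 25, 42] (size 3, min 23) -> median=21
Step 8: insert 27 -> lo=[7, 12, 12, 21] (size 4, max 21) hi=[23, 25, 27, 42] (size 4, min 23) -> median=22

Answer: 22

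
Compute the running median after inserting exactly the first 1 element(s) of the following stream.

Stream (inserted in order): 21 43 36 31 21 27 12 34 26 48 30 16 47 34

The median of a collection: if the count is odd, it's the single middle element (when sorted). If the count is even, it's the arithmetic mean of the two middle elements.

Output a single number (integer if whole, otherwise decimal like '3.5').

Step 1: insert 21 -> lo=[21] (size 1, max 21) hi=[] (size 0) -> median=21

Answer: 21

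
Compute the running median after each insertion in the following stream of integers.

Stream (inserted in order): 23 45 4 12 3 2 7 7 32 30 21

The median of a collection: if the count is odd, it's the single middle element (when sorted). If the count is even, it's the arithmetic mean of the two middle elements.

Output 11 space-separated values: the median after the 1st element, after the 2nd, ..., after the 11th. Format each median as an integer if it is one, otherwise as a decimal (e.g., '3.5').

Step 1: insert 23 -> lo=[23] (size 1, max 23) hi=[] (size 0) -> median=23
Step 2: insert 45 -> lo=[23] (size 1, max 23) hi=[45] (size 1, min 45) -> median=34
Step 3: insert 4 -> lo=[4, 23] (size 2, max 23) hi=[45] (size 1, min 45) -> median=23
Step 4: insert 12 -> lo=[4, 12] (size 2, max 12) hi=[23, 45] (size 2, min 23) -> median=17.5
Step 5: insert 3 -> lo=[3, 4, 12] (size 3, max 12) hi=[23, 45] (size 2, min 23) -> median=12
Step 6: insert 2 -> lo=[2, 3, 4] (size 3, max 4) hi=[12, 23, 45] (size 3, min 12) -> median=8
Step 7: insert 7 -> lo=[2, 3, 4, 7] (size 4, max 7) hi=[12, 23, 45] (size 3, min 12) -> median=7
Step 8: insert 7 -> lo=[2, 3, 4, 7] (size 4, max 7) hi=[7, 12, 23, 45] (size 4, min 7) -> median=7
Step 9: insert 32 -> lo=[2, 3, 4, 7, 7] (size 5, max 7) hi=[12, 23, 32, 45] (size 4, min 12) -> median=7
Step 10: insert 30 -> lo=[2, 3, 4, 7, 7] (size 5, max 7) hi=[12, 23, 30, 32, 45] (size 5, min 12) -> median=9.5
Step 11: insert 21 -> lo=[2, 3, 4, 7, 7, 12] (size 6, max 12) hi=[21, 23, 30, 32, 45] (size 5, min 21) -> median=12

Answer: 23 34 23 17.5 12 8 7 7 7 9.5 12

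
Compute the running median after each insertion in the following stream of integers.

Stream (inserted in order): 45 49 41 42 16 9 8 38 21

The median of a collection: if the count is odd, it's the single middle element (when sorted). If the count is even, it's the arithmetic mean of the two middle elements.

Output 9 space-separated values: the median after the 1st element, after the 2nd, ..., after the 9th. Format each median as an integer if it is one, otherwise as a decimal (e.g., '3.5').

Answer: 45 47 45 43.5 42 41.5 41 39.5 38

Derivation:
Step 1: insert 45 -> lo=[45] (size 1, max 45) hi=[] (size 0) -> median=45
Step 2: insert 49 -> lo=[45] (size 1, max 45) hi=[49] (size 1, min 49) -> median=47
Step 3: insert 41 -> lo=[41, 45] (size 2, max 45) hi=[49] (size 1, min 49) -> median=45
Step 4: insert 42 -> lo=[41, 42] (size 2, max 42) hi=[45, 49] (size 2, min 45) -> median=43.5
Step 5: insert 16 -> lo=[16, 41, 42] (size 3, max 42) hi=[45, 49] (size 2, min 45) -> median=42
Step 6: insert 9 -> lo=[9, 16, 41] (size 3, max 41) hi=[42, 45, 49] (size 3, min 42) -> median=41.5
Step 7: insert 8 -> lo=[8, 9, 16, 41] (size 4, max 41) hi=[42, 45, 49] (size 3, min 42) -> median=41
Step 8: insert 38 -> lo=[8, 9, 16, 38] (size 4, max 38) hi=[41, 42, 45, 49] (size 4, min 41) -> median=39.5
Step 9: insert 21 -> lo=[8, 9, 16, 21, 38] (size 5, max 38) hi=[41, 42, 45, 49] (size 4, min 41) -> median=38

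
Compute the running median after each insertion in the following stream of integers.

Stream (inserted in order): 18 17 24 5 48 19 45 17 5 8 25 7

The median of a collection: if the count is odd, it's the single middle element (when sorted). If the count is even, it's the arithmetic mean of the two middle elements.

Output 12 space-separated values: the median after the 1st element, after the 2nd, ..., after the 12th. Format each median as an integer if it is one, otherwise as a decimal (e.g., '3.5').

Answer: 18 17.5 18 17.5 18 18.5 19 18.5 18 17.5 18 17.5

Derivation:
Step 1: insert 18 -> lo=[18] (size 1, max 18) hi=[] (size 0) -> median=18
Step 2: insert 17 -> lo=[17] (size 1, max 17) hi=[18] (size 1, min 18) -> median=17.5
Step 3: insert 24 -> lo=[17, 18] (size 2, max 18) hi=[24] (size 1, min 24) -> median=18
Step 4: insert 5 -> lo=[5, 17] (size 2, max 17) hi=[18, 24] (size 2, min 18) -> median=17.5
Step 5: insert 48 -> lo=[5, 17, 18] (size 3, max 18) hi=[24, 48] (size 2, min 24) -> median=18
Step 6: insert 19 -> lo=[5, 17, 18] (size 3, max 18) hi=[19, 24, 48] (size 3, min 19) -> median=18.5
Step 7: insert 45 -> lo=[5, 17, 18, 19] (size 4, max 19) hi=[24, 45, 48] (size 3, min 24) -> median=19
Step 8: insert 17 -> lo=[5, 17, 17, 18] (size 4, max 18) hi=[19, 24, 45, 48] (size 4, min 19) -> median=18.5
Step 9: insert 5 -> lo=[5, 5, 17, 17, 18] (size 5, max 18) hi=[19, 24, 45, 48] (size 4, min 19) -> median=18
Step 10: insert 8 -> lo=[5, 5, 8, 17, 17] (size 5, max 17) hi=[18, 19, 24, 45, 48] (size 5, min 18) -> median=17.5
Step 11: insert 25 -> lo=[5, 5, 8, 17, 17, 18] (size 6, max 18) hi=[19, 24, 25, 45, 48] (size 5, min 19) -> median=18
Step 12: insert 7 -> lo=[5, 5, 7, 8, 17, 17] (size 6, max 17) hi=[18, 19, 24, 25, 45, 48] (size 6, min 18) -> median=17.5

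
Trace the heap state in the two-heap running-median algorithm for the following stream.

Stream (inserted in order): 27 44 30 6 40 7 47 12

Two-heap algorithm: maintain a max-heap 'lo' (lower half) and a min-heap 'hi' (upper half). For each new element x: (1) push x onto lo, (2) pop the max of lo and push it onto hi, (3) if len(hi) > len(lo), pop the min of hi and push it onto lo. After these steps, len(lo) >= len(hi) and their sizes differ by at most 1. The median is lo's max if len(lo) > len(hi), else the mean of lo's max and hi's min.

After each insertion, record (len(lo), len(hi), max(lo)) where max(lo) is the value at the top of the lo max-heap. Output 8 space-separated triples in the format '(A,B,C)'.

Answer: (1,0,27) (1,1,27) (2,1,30) (2,2,27) (3,2,30) (3,3,27) (4,3,30) (4,4,27)

Derivation:
Step 1: insert 27 -> lo=[27] hi=[] -> (len(lo)=1, len(hi)=0, max(lo)=27)
Step 2: insert 44 -> lo=[27] hi=[44] -> (len(lo)=1, len(hi)=1, max(lo)=27)
Step 3: insert 30 -> lo=[27, 30] hi=[44] -> (len(lo)=2, len(hi)=1, max(lo)=30)
Step 4: insert 6 -> lo=[6, 27] hi=[30, 44] -> (len(lo)=2, len(hi)=2, max(lo)=27)
Step 5: insert 40 -> lo=[6, 27, 30] hi=[40, 44] -> (len(lo)=3, len(hi)=2, max(lo)=30)
Step 6: insert 7 -> lo=[6, 7, 27] hi=[30, 40, 44] -> (len(lo)=3, len(hi)=3, max(lo)=27)
Step 7: insert 47 -> lo=[6, 7, 27, 30] hi=[40, 44, 47] -> (len(lo)=4, len(hi)=3, max(lo)=30)
Step 8: insert 12 -> lo=[6, 7, 12, 27] hi=[30, 40, 44, 47] -> (len(lo)=4, len(hi)=4, max(lo)=27)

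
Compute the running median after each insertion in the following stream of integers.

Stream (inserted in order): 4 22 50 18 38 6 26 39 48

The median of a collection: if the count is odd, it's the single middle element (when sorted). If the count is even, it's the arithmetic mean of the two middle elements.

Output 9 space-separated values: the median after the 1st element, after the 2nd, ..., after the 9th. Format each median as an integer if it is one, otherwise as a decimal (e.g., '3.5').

Answer: 4 13 22 20 22 20 22 24 26

Derivation:
Step 1: insert 4 -> lo=[4] (size 1, max 4) hi=[] (size 0) -> median=4
Step 2: insert 22 -> lo=[4] (size 1, max 4) hi=[22] (size 1, min 22) -> median=13
Step 3: insert 50 -> lo=[4, 22] (size 2, max 22) hi=[50] (size 1, min 50) -> median=22
Step 4: insert 18 -> lo=[4, 18] (size 2, max 18) hi=[22, 50] (size 2, min 22) -> median=20
Step 5: insert 38 -> lo=[4, 18, 22] (size 3, max 22) hi=[38, 50] (size 2, min 38) -> median=22
Step 6: insert 6 -> lo=[4, 6, 18] (size 3, max 18) hi=[22, 38, 50] (size 3, min 22) -> median=20
Step 7: insert 26 -> lo=[4, 6, 18, 22] (size 4, max 22) hi=[26, 38, 50] (size 3, min 26) -> median=22
Step 8: insert 39 -> lo=[4, 6, 18, 22] (size 4, max 22) hi=[26, 38, 39, 50] (size 4, min 26) -> median=24
Step 9: insert 48 -> lo=[4, 6, 18, 22, 26] (size 5, max 26) hi=[38, 39, 48, 50] (size 4, min 38) -> median=26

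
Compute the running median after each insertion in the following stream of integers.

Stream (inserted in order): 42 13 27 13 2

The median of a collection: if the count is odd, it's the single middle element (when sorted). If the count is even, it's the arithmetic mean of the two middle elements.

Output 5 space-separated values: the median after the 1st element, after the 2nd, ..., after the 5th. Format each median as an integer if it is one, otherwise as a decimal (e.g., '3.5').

Answer: 42 27.5 27 20 13

Derivation:
Step 1: insert 42 -> lo=[42] (size 1, max 42) hi=[] (size 0) -> median=42
Step 2: insert 13 -> lo=[13] (size 1, max 13) hi=[42] (size 1, min 42) -> median=27.5
Step 3: insert 27 -> lo=[13, 27] (size 2, max 27) hi=[42] (size 1, min 42) -> median=27
Step 4: insert 13 -> lo=[13, 13] (size 2, max 13) hi=[27, 42] (size 2, min 27) -> median=20
Step 5: insert 2 -> lo=[2, 13, 13] (size 3, max 13) hi=[27, 42] (size 2, min 27) -> median=13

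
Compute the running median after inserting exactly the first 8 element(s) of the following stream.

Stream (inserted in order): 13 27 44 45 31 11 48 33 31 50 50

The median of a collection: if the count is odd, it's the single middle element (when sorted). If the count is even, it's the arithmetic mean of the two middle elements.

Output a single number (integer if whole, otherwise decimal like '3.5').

Step 1: insert 13 -> lo=[13] (size 1, max 13) hi=[] (size 0) -> median=13
Step 2: insert 27 -> lo=[13] (size 1, max 13) hi=[27] (size 1, min 27) -> median=20
Step 3: insert 44 -> lo=[13, 27] (size 2, max 27) hi=[44] (size 1, min 44) -> median=27
Step 4: insert 45 -> lo=[13, 27] (size 2, max 27) hi=[44, 45] (size 2, min 44) -> median=35.5
Step 5: insert 31 -> lo=[13, 27, 31] (size 3, max 31) hi=[44, 45] (size 2, min 44) -> median=31
Step 6: insert 11 -> lo=[11, 13, 27] (size 3, max 27) hi=[31, 44, 45] (size 3, min 31) -> median=29
Step 7: insert 48 -> lo=[11, 13, 27, 31] (size 4, max 31) hi=[44, 45, 48] (size 3, min 44) -> median=31
Step 8: insert 33 -> lo=[11, 13, 27, 31] (size 4, max 31) hi=[33, 44, 45, 48] (size 4, min 33) -> median=32

Answer: 32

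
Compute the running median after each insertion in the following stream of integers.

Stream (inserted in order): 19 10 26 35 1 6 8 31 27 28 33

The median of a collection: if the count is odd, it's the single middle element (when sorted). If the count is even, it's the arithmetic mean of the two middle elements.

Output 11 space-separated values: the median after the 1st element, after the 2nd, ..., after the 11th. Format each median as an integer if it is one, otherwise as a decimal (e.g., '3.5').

Answer: 19 14.5 19 22.5 19 14.5 10 14.5 19 22.5 26

Derivation:
Step 1: insert 19 -> lo=[19] (size 1, max 19) hi=[] (size 0) -> median=19
Step 2: insert 10 -> lo=[10] (size 1, max 10) hi=[19] (size 1, min 19) -> median=14.5
Step 3: insert 26 -> lo=[10, 19] (size 2, max 19) hi=[26] (size 1, min 26) -> median=19
Step 4: insert 35 -> lo=[10, 19] (size 2, max 19) hi=[26, 35] (size 2, min 26) -> median=22.5
Step 5: insert 1 -> lo=[1, 10, 19] (size 3, max 19) hi=[26, 35] (size 2, min 26) -> median=19
Step 6: insert 6 -> lo=[1, 6, 10] (size 3, max 10) hi=[19, 26, 35] (size 3, min 19) -> median=14.5
Step 7: insert 8 -> lo=[1, 6, 8, 10] (size 4, max 10) hi=[19, 26, 35] (size 3, min 19) -> median=10
Step 8: insert 31 -> lo=[1, 6, 8, 10] (size 4, max 10) hi=[19, 26, 31, 35] (size 4, min 19) -> median=14.5
Step 9: insert 27 -> lo=[1, 6, 8, 10, 19] (size 5, max 19) hi=[26, 27, 31, 35] (size 4, min 26) -> median=19
Step 10: insert 28 -> lo=[1, 6, 8, 10, 19] (size 5, max 19) hi=[26, 27, 28, 31, 35] (size 5, min 26) -> median=22.5
Step 11: insert 33 -> lo=[1, 6, 8, 10, 19, 26] (size 6, max 26) hi=[27, 28, 31, 33, 35] (size 5, min 27) -> median=26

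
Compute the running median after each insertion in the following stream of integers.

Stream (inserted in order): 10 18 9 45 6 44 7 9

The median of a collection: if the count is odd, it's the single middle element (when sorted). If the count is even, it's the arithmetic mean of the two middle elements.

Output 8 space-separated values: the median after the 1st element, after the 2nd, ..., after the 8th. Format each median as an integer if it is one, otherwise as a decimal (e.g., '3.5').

Answer: 10 14 10 14 10 14 10 9.5

Derivation:
Step 1: insert 10 -> lo=[10] (size 1, max 10) hi=[] (size 0) -> median=10
Step 2: insert 18 -> lo=[10] (size 1, max 10) hi=[18] (size 1, min 18) -> median=14
Step 3: insert 9 -> lo=[9, 10] (size 2, max 10) hi=[18] (size 1, min 18) -> median=10
Step 4: insert 45 -> lo=[9, 10] (size 2, max 10) hi=[18, 45] (size 2, min 18) -> median=14
Step 5: insert 6 -> lo=[6, 9, 10] (size 3, max 10) hi=[18, 45] (size 2, min 18) -> median=10
Step 6: insert 44 -> lo=[6, 9, 10] (size 3, max 10) hi=[18, 44, 45] (size 3, min 18) -> median=14
Step 7: insert 7 -> lo=[6, 7, 9, 10] (size 4, max 10) hi=[18, 44, 45] (size 3, min 18) -> median=10
Step 8: insert 9 -> lo=[6, 7, 9, 9] (size 4, max 9) hi=[10, 18, 44, 45] (size 4, min 10) -> median=9.5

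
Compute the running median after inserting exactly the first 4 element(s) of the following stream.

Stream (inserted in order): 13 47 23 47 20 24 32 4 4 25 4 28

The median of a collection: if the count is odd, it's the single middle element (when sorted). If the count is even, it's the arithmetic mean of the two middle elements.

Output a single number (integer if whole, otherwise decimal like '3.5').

Answer: 35

Derivation:
Step 1: insert 13 -> lo=[13] (size 1, max 13) hi=[] (size 0) -> median=13
Step 2: insert 47 -> lo=[13] (size 1, max 13) hi=[47] (size 1, min 47) -> median=30
Step 3: insert 23 -> lo=[13, 23] (size 2, max 23) hi=[47] (size 1, min 47) -> median=23
Step 4: insert 47 -> lo=[13, 23] (size 2, max 23) hi=[47, 47] (size 2, min 47) -> median=35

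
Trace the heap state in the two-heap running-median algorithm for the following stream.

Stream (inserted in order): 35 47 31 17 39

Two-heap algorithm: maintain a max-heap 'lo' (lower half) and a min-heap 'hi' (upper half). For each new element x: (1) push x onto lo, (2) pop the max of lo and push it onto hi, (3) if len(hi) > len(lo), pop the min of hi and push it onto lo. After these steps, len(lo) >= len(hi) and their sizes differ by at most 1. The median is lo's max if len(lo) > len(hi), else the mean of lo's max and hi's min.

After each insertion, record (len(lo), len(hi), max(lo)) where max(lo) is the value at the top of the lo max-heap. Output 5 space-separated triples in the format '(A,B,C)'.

Step 1: insert 35 -> lo=[35] hi=[] -> (len(lo)=1, len(hi)=0, max(lo)=35)
Step 2: insert 47 -> lo=[35] hi=[47] -> (len(lo)=1, len(hi)=1, max(lo)=35)
Step 3: insert 31 -> lo=[31, 35] hi=[47] -> (len(lo)=2, len(hi)=1, max(lo)=35)
Step 4: insert 17 -> lo=[17, 31] hi=[35, 47] -> (len(lo)=2, len(hi)=2, max(lo)=31)
Step 5: insert 39 -> lo=[17, 31, 35] hi=[39, 47] -> (len(lo)=3, len(hi)=2, max(lo)=35)

Answer: (1,0,35) (1,1,35) (2,1,35) (2,2,31) (3,2,35)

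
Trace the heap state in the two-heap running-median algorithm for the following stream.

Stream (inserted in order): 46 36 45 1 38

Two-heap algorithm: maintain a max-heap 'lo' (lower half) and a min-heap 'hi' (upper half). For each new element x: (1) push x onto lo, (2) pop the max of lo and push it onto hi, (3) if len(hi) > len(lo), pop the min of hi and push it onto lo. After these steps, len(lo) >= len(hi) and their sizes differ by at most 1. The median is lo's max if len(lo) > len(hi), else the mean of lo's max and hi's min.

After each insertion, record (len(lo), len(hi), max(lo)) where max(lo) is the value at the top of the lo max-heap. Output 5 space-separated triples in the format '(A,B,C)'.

Answer: (1,0,46) (1,1,36) (2,1,45) (2,2,36) (3,2,38)

Derivation:
Step 1: insert 46 -> lo=[46] hi=[] -> (len(lo)=1, len(hi)=0, max(lo)=46)
Step 2: insert 36 -> lo=[36] hi=[46] -> (len(lo)=1, len(hi)=1, max(lo)=36)
Step 3: insert 45 -> lo=[36, 45] hi=[46] -> (len(lo)=2, len(hi)=1, max(lo)=45)
Step 4: insert 1 -> lo=[1, 36] hi=[45, 46] -> (len(lo)=2, len(hi)=2, max(lo)=36)
Step 5: insert 38 -> lo=[1, 36, 38] hi=[45, 46] -> (len(lo)=3, len(hi)=2, max(lo)=38)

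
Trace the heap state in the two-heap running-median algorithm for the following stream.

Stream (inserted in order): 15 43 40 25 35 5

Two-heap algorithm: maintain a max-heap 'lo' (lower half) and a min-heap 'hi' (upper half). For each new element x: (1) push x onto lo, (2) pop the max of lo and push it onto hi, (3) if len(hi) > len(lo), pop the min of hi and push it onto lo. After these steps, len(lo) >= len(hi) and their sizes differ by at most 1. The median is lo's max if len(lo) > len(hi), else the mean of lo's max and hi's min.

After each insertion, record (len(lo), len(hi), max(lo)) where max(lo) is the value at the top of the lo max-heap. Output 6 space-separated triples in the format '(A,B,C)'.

Step 1: insert 15 -> lo=[15] hi=[] -> (len(lo)=1, len(hi)=0, max(lo)=15)
Step 2: insert 43 -> lo=[15] hi=[43] -> (len(lo)=1, len(hi)=1, max(lo)=15)
Step 3: insert 40 -> lo=[15, 40] hi=[43] -> (len(lo)=2, len(hi)=1, max(lo)=40)
Step 4: insert 25 -> lo=[15, 25] hi=[40, 43] -> (len(lo)=2, len(hi)=2, max(lo)=25)
Step 5: insert 35 -> lo=[15, 25, 35] hi=[40, 43] -> (len(lo)=3, len(hi)=2, max(lo)=35)
Step 6: insert 5 -> lo=[5, 15, 25] hi=[35, 40, 43] -> (len(lo)=3, len(hi)=3, max(lo)=25)

Answer: (1,0,15) (1,1,15) (2,1,40) (2,2,25) (3,2,35) (3,3,25)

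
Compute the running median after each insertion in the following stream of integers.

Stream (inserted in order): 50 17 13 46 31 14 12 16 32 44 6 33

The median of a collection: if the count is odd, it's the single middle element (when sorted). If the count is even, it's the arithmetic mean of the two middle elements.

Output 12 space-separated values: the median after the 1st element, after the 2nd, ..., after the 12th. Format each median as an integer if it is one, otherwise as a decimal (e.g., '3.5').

Answer: 50 33.5 17 31.5 31 24 17 16.5 17 24 17 24

Derivation:
Step 1: insert 50 -> lo=[50] (size 1, max 50) hi=[] (size 0) -> median=50
Step 2: insert 17 -> lo=[17] (size 1, max 17) hi=[50] (size 1, min 50) -> median=33.5
Step 3: insert 13 -> lo=[13, 17] (size 2, max 17) hi=[50] (size 1, min 50) -> median=17
Step 4: insert 46 -> lo=[13, 17] (size 2, max 17) hi=[46, 50] (size 2, min 46) -> median=31.5
Step 5: insert 31 -> lo=[13, 17, 31] (size 3, max 31) hi=[46, 50] (size 2, min 46) -> median=31
Step 6: insert 14 -> lo=[13, 14, 17] (size 3, max 17) hi=[31, 46, 50] (size 3, min 31) -> median=24
Step 7: insert 12 -> lo=[12, 13, 14, 17] (size 4, max 17) hi=[31, 46, 50] (size 3, min 31) -> median=17
Step 8: insert 16 -> lo=[12, 13, 14, 16] (size 4, max 16) hi=[17, 31, 46, 50] (size 4, min 17) -> median=16.5
Step 9: insert 32 -> lo=[12, 13, 14, 16, 17] (size 5, max 17) hi=[31, 32, 46, 50] (size 4, min 31) -> median=17
Step 10: insert 44 -> lo=[12, 13, 14, 16, 17] (size 5, max 17) hi=[31, 32, 44, 46, 50] (size 5, min 31) -> median=24
Step 11: insert 6 -> lo=[6, 12, 13, 14, 16, 17] (size 6, max 17) hi=[31, 32, 44, 46, 50] (size 5, min 31) -> median=17
Step 12: insert 33 -> lo=[6, 12, 13, 14, 16, 17] (size 6, max 17) hi=[31, 32, 33, 44, 46, 50] (size 6, min 31) -> median=24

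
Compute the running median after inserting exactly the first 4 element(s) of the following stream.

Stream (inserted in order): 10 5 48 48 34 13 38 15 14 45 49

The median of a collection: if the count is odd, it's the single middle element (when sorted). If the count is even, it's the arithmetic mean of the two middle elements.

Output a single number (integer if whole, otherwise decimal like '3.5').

Answer: 29

Derivation:
Step 1: insert 10 -> lo=[10] (size 1, max 10) hi=[] (size 0) -> median=10
Step 2: insert 5 -> lo=[5] (size 1, max 5) hi=[10] (size 1, min 10) -> median=7.5
Step 3: insert 48 -> lo=[5, 10] (size 2, max 10) hi=[48] (size 1, min 48) -> median=10
Step 4: insert 48 -> lo=[5, 10] (size 2, max 10) hi=[48, 48] (size 2, min 48) -> median=29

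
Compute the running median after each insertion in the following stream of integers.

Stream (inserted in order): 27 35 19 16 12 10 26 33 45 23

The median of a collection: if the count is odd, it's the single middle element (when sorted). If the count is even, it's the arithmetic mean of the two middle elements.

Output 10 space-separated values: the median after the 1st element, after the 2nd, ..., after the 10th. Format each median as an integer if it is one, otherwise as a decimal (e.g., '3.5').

Step 1: insert 27 -> lo=[27] (size 1, max 27) hi=[] (size 0) -> median=27
Step 2: insert 35 -> lo=[27] (size 1, max 27) hi=[35] (size 1, min 35) -> median=31
Step 3: insert 19 -> lo=[19, 27] (size 2, max 27) hi=[35] (size 1, min 35) -> median=27
Step 4: insert 16 -> lo=[16, 19] (size 2, max 19) hi=[27, 35] (size 2, min 27) -> median=23
Step 5: insert 12 -> lo=[12, 16, 19] (size 3, max 19) hi=[27, 35] (size 2, min 27) -> median=19
Step 6: insert 10 -> lo=[10, 12, 16] (size 3, max 16) hi=[19, 27, 35] (size 3, min 19) -> median=17.5
Step 7: insert 26 -> lo=[10, 12, 16, 19] (size 4, max 19) hi=[26, 27, 35] (size 3, min 26) -> median=19
Step 8: insert 33 -> lo=[10, 12, 16, 19] (size 4, max 19) hi=[26, 27, 33, 35] (size 4, min 26) -> median=22.5
Step 9: insert 45 -> lo=[10, 12, 16, 19, 26] (size 5, max 26) hi=[27, 33, 35, 45] (size 4, min 27) -> median=26
Step 10: insert 23 -> lo=[10, 12, 16, 19, 23] (size 5, max 23) hi=[26, 27, 33, 35, 45] (size 5, min 26) -> median=24.5

Answer: 27 31 27 23 19 17.5 19 22.5 26 24.5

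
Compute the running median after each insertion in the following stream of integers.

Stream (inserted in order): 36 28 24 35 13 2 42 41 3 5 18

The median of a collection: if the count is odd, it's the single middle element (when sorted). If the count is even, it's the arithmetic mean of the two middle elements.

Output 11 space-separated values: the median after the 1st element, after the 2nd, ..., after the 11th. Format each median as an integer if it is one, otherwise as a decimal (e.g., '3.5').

Step 1: insert 36 -> lo=[36] (size 1, max 36) hi=[] (size 0) -> median=36
Step 2: insert 28 -> lo=[28] (size 1, max 28) hi=[36] (size 1, min 36) -> median=32
Step 3: insert 24 -> lo=[24, 28] (size 2, max 28) hi=[36] (size 1, min 36) -> median=28
Step 4: insert 35 -> lo=[24, 28] (size 2, max 28) hi=[35, 36] (size 2, min 35) -> median=31.5
Step 5: insert 13 -> lo=[13, 24, 28] (size 3, max 28) hi=[35, 36] (size 2, min 35) -> median=28
Step 6: insert 2 -> lo=[2, 13, 24] (size 3, max 24) hi=[28, 35, 36] (size 3, min 28) -> median=26
Step 7: insert 42 -> lo=[2, 13, 24, 28] (size 4, max 28) hi=[35, 36, 42] (size 3, min 35) -> median=28
Step 8: insert 41 -> lo=[2, 13, 24, 28] (size 4, max 28) hi=[35, 36, 41, 42] (size 4, min 35) -> median=31.5
Step 9: insert 3 -> lo=[2, 3, 13, 24, 28] (size 5, max 28) hi=[35, 36, 41, 42] (size 4, min 35) -> median=28
Step 10: insert 5 -> lo=[2, 3, 5, 13, 24] (size 5, max 24) hi=[28, 35, 36, 41, 42] (size 5, min 28) -> median=26
Step 11: insert 18 -> lo=[2, 3, 5, 13, 18, 24] (size 6, max 24) hi=[28, 35, 36, 41, 42] (size 5, min 28) -> median=24

Answer: 36 32 28 31.5 28 26 28 31.5 28 26 24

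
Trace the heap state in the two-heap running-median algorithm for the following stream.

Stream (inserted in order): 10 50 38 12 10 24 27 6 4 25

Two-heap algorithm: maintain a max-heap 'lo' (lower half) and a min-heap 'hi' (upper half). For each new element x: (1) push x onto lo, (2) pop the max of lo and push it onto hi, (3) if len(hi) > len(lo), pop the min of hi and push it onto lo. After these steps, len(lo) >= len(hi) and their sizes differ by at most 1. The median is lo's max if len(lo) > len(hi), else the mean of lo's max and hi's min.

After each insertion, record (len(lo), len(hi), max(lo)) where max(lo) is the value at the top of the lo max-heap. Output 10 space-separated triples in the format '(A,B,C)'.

Step 1: insert 10 -> lo=[10] hi=[] -> (len(lo)=1, len(hi)=0, max(lo)=10)
Step 2: insert 50 -> lo=[10] hi=[50] -> (len(lo)=1, len(hi)=1, max(lo)=10)
Step 3: insert 38 -> lo=[10, 38] hi=[50] -> (len(lo)=2, len(hi)=1, max(lo)=38)
Step 4: insert 12 -> lo=[10, 12] hi=[38, 50] -> (len(lo)=2, len(hi)=2, max(lo)=12)
Step 5: insert 10 -> lo=[10, 10, 12] hi=[38, 50] -> (len(lo)=3, len(hi)=2, max(lo)=12)
Step 6: insert 24 -> lo=[10, 10, 12] hi=[24, 38, 50] -> (len(lo)=3, len(hi)=3, max(lo)=12)
Step 7: insert 27 -> lo=[10, 10, 12, 24] hi=[27, 38, 50] -> (len(lo)=4, len(hi)=3, max(lo)=24)
Step 8: insert 6 -> lo=[6, 10, 10, 12] hi=[24, 27, 38, 50] -> (len(lo)=4, len(hi)=4, max(lo)=12)
Step 9: insert 4 -> lo=[4, 6, 10, 10, 12] hi=[24, 27, 38, 50] -> (len(lo)=5, len(hi)=4, max(lo)=12)
Step 10: insert 25 -> lo=[4, 6, 10, 10, 12] hi=[24, 25, 27, 38, 50] -> (len(lo)=5, len(hi)=5, max(lo)=12)

Answer: (1,0,10) (1,1,10) (2,1,38) (2,2,12) (3,2,12) (3,3,12) (4,3,24) (4,4,12) (5,4,12) (5,5,12)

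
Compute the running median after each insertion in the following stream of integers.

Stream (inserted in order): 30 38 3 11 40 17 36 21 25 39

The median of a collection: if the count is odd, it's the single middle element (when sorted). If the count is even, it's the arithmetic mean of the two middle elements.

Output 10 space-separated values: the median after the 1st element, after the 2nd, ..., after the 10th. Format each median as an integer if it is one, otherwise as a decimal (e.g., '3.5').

Step 1: insert 30 -> lo=[30] (size 1, max 30) hi=[] (size 0) -> median=30
Step 2: insert 38 -> lo=[30] (size 1, max 30) hi=[38] (size 1, min 38) -> median=34
Step 3: insert 3 -> lo=[3, 30] (size 2, max 30) hi=[38] (size 1, min 38) -> median=30
Step 4: insert 11 -> lo=[3, 11] (size 2, max 11) hi=[30, 38] (size 2, min 30) -> median=20.5
Step 5: insert 40 -> lo=[3, 11, 30] (size 3, max 30) hi=[38, 40] (size 2, min 38) -> median=30
Step 6: insert 17 -> lo=[3, 11, 17] (size 3, max 17) hi=[30, 38, 40] (size 3, min 30) -> median=23.5
Step 7: insert 36 -> lo=[3, 11, 17, 30] (size 4, max 30) hi=[36, 38, 40] (size 3, min 36) -> median=30
Step 8: insert 21 -> lo=[3, 11, 17, 21] (size 4, max 21) hi=[30, 36, 38, 40] (size 4, min 30) -> median=25.5
Step 9: insert 25 -> lo=[3, 11, 17, 21, 25] (size 5, max 25) hi=[30, 36, 38, 40] (size 4, min 30) -> median=25
Step 10: insert 39 -> lo=[3, 11, 17, 21, 25] (size 5, max 25) hi=[30, 36, 38, 39, 40] (size 5, min 30) -> median=27.5

Answer: 30 34 30 20.5 30 23.5 30 25.5 25 27.5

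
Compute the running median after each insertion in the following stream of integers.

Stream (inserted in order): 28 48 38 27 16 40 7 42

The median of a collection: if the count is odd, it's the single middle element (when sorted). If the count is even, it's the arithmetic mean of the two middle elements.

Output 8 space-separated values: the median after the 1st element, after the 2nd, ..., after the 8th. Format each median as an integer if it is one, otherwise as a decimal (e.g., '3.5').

Answer: 28 38 38 33 28 33 28 33

Derivation:
Step 1: insert 28 -> lo=[28] (size 1, max 28) hi=[] (size 0) -> median=28
Step 2: insert 48 -> lo=[28] (size 1, max 28) hi=[48] (size 1, min 48) -> median=38
Step 3: insert 38 -> lo=[28, 38] (size 2, max 38) hi=[48] (size 1, min 48) -> median=38
Step 4: insert 27 -> lo=[27, 28] (size 2, max 28) hi=[38, 48] (size 2, min 38) -> median=33
Step 5: insert 16 -> lo=[16, 27, 28] (size 3, max 28) hi=[38, 48] (size 2, min 38) -> median=28
Step 6: insert 40 -> lo=[16, 27, 28] (size 3, max 28) hi=[38, 40, 48] (size 3, min 38) -> median=33
Step 7: insert 7 -> lo=[7, 16, 27, 28] (size 4, max 28) hi=[38, 40, 48] (size 3, min 38) -> median=28
Step 8: insert 42 -> lo=[7, 16, 27, 28] (size 4, max 28) hi=[38, 40, 42, 48] (size 4, min 38) -> median=33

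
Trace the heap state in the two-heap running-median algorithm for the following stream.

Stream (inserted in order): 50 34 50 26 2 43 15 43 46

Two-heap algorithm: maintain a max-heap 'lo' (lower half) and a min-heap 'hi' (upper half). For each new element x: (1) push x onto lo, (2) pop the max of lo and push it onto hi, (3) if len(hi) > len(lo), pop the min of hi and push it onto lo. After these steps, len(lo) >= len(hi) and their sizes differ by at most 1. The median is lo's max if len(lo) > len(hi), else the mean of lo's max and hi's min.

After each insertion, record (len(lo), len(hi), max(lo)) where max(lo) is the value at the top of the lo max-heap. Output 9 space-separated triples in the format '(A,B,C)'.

Answer: (1,0,50) (1,1,34) (2,1,50) (2,2,34) (3,2,34) (3,3,34) (4,3,34) (4,4,34) (5,4,43)

Derivation:
Step 1: insert 50 -> lo=[50] hi=[] -> (len(lo)=1, len(hi)=0, max(lo)=50)
Step 2: insert 34 -> lo=[34] hi=[50] -> (len(lo)=1, len(hi)=1, max(lo)=34)
Step 3: insert 50 -> lo=[34, 50] hi=[50] -> (len(lo)=2, len(hi)=1, max(lo)=50)
Step 4: insert 26 -> lo=[26, 34] hi=[50, 50] -> (len(lo)=2, len(hi)=2, max(lo)=34)
Step 5: insert 2 -> lo=[2, 26, 34] hi=[50, 50] -> (len(lo)=3, len(hi)=2, max(lo)=34)
Step 6: insert 43 -> lo=[2, 26, 34] hi=[43, 50, 50] -> (len(lo)=3, len(hi)=3, max(lo)=34)
Step 7: insert 15 -> lo=[2, 15, 26, 34] hi=[43, 50, 50] -> (len(lo)=4, len(hi)=3, max(lo)=34)
Step 8: insert 43 -> lo=[2, 15, 26, 34] hi=[43, 43, 50, 50] -> (len(lo)=4, len(hi)=4, max(lo)=34)
Step 9: insert 46 -> lo=[2, 15, 26, 34, 43] hi=[43, 46, 50, 50] -> (len(lo)=5, len(hi)=4, max(lo)=43)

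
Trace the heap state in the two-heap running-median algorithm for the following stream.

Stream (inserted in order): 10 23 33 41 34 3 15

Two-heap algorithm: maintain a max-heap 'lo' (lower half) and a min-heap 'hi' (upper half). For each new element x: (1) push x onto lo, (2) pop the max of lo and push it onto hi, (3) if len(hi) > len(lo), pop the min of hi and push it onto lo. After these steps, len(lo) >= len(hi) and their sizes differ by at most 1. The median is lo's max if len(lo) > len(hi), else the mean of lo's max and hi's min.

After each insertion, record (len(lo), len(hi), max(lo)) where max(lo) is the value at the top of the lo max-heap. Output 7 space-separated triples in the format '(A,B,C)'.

Answer: (1,0,10) (1,1,10) (2,1,23) (2,2,23) (3,2,33) (3,3,23) (4,3,23)

Derivation:
Step 1: insert 10 -> lo=[10] hi=[] -> (len(lo)=1, len(hi)=0, max(lo)=10)
Step 2: insert 23 -> lo=[10] hi=[23] -> (len(lo)=1, len(hi)=1, max(lo)=10)
Step 3: insert 33 -> lo=[10, 23] hi=[33] -> (len(lo)=2, len(hi)=1, max(lo)=23)
Step 4: insert 41 -> lo=[10, 23] hi=[33, 41] -> (len(lo)=2, len(hi)=2, max(lo)=23)
Step 5: insert 34 -> lo=[10, 23, 33] hi=[34, 41] -> (len(lo)=3, len(hi)=2, max(lo)=33)
Step 6: insert 3 -> lo=[3, 10, 23] hi=[33, 34, 41] -> (len(lo)=3, len(hi)=3, max(lo)=23)
Step 7: insert 15 -> lo=[3, 10, 15, 23] hi=[33, 34, 41] -> (len(lo)=4, len(hi)=3, max(lo)=23)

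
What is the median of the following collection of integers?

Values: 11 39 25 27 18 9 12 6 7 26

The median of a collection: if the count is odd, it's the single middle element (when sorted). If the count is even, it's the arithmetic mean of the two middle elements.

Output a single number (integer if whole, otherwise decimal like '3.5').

Answer: 15

Derivation:
Step 1: insert 11 -> lo=[11] (size 1, max 11) hi=[] (size 0) -> median=11
Step 2: insert 39 -> lo=[11] (size 1, max 11) hi=[39] (size 1, min 39) -> median=25
Step 3: insert 25 -> lo=[11, 25] (size 2, max 25) hi=[39] (size 1, min 39) -> median=25
Step 4: insert 27 -> lo=[11, 25] (size 2, max 25) hi=[27, 39] (size 2, min 27) -> median=26
Step 5: insert 18 -> lo=[11, 18, 25] (size 3, max 25) hi=[27, 39] (size 2, min 27) -> median=25
Step 6: insert 9 -> lo=[9, 11, 18] (size 3, max 18) hi=[25, 27, 39] (size 3, min 25) -> median=21.5
Step 7: insert 12 -> lo=[9, 11, 12, 18] (size 4, max 18) hi=[25, 27, 39] (size 3, min 25) -> median=18
Step 8: insert 6 -> lo=[6, 9, 11, 12] (size 4, max 12) hi=[18, 25, 27, 39] (size 4, min 18) -> median=15
Step 9: insert 7 -> lo=[6, 7, 9, 11, 12] (size 5, max 12) hi=[18, 25, 27, 39] (size 4, min 18) -> median=12
Step 10: insert 26 -> lo=[6, 7, 9, 11, 12] (size 5, max 12) hi=[18, 25, 26, 27, 39] (size 5, min 18) -> median=15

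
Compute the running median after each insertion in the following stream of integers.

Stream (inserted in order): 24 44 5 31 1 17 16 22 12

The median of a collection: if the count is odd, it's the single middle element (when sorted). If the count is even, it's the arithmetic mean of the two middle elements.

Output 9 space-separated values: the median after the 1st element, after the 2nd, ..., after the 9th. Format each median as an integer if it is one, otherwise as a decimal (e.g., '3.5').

Step 1: insert 24 -> lo=[24] (size 1, max 24) hi=[] (size 0) -> median=24
Step 2: insert 44 -> lo=[24] (size 1, max 24) hi=[44] (size 1, min 44) -> median=34
Step 3: insert 5 -> lo=[5, 24] (size 2, max 24) hi=[44] (size 1, min 44) -> median=24
Step 4: insert 31 -> lo=[5, 24] (size 2, max 24) hi=[31, 44] (size 2, min 31) -> median=27.5
Step 5: insert 1 -> lo=[1, 5, 24] (size 3, max 24) hi=[31, 44] (size 2, min 31) -> median=24
Step 6: insert 17 -> lo=[1, 5, 17] (size 3, max 17) hi=[24, 31, 44] (size 3, min 24) -> median=20.5
Step 7: insert 16 -> lo=[1, 5, 16, 17] (size 4, max 17) hi=[24, 31, 44] (size 3, min 24) -> median=17
Step 8: insert 22 -> lo=[1, 5, 16, 17] (size 4, max 17) hi=[22, 24, 31, 44] (size 4, min 22) -> median=19.5
Step 9: insert 12 -> lo=[1, 5, 12, 16, 17] (size 5, max 17) hi=[22, 24, 31, 44] (size 4, min 22) -> median=17

Answer: 24 34 24 27.5 24 20.5 17 19.5 17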